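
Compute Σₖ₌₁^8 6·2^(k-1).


Sₙ = 6×(2^8 - 1)/(2 - 1)
= 6×(256 - 1)/1
= 6×255/1
= 1530

S_8 = 1530


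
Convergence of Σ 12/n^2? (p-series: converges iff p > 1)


p-series test: Σ c/n^p converges if p > 1, diverges if p ≤ 1 (constant c > 0 doesn't affect convergence).
p = 2
2 > 1 → CONVERGES

Converges (p = 2 > 1)


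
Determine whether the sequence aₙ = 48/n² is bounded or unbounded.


a₁ = 48, a₂ = 48/4, a₃ = 48/9, ...
0 < aₙ ≤ 48 for all n ≥ 1
The sequence IS bounded

Bounded (0 < aₙ ≤ 48)


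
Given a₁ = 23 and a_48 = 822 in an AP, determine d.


d = (aₙ - a₁)/(n-1)
= (822 - 23)/(48-1)
= 799/47 = 17

d = 17


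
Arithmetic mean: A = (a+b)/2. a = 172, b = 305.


AM = (172 + 305)/2 = 477/2 = 238.5

AM = 238.5


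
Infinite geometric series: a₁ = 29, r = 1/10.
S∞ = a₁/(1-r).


S∞ = a₁/(1-r) = 29/(1 - 1/10)
= 29/(9/10)
= 290/9

S∞ = 290/9


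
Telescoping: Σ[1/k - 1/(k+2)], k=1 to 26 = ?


Telescoping with gap 2: two head and two tail terms survive.
= (1 + 1/2) - (1/27 + 1/28)
= 3/2 - 1/27 - 1/28 = 1079/756

Sum = 1079/756


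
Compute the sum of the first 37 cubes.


n(n+1)/2 = 37×38/2 = 703
Σk³ = 703² = 494209

Σk³ = 494209


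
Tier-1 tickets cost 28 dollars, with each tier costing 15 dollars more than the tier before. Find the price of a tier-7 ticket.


aₙ = a₁ + (n-1)d
= 28 + (7-1)×15
= 28 + 90
= 118

a_7 = 118


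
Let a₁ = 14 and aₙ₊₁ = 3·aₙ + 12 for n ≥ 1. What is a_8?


Computing step by step:
a_1 = 14
a_2 = 54
a_3 = 174
a_4 = 534
a_5 = 1614
a_6 = 4854
a_7 = 14574
a_8 = 43734


a_8 = 43734


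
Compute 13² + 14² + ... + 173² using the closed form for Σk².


Σₖ₌13^173 k² = Σₖ₌₁^173 k² − Σₖ₌₁^12 k²
= 173·174·347/6 − 12·13·25/6
= 1740899 − 650 = 1740249

Σk² = 1740249


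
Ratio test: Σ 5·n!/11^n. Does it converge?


aₙ = 5·n!/11^n
a_{n+1}/aₙ = (n+1)!/11^(n+1) × 11^n/n!  (constant 5 cancels)
= (n+1)/11
L = lim(n→∞) (n+1)/11 = ∞
L > 1 → series DIVERGES

Diverges (ratio test: L = ∞ > 1)


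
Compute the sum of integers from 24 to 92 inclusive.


Σₖ₌24^92 k = Σₖ₌₁^92 k − Σₖ₌₁^23 k
= 92·93/2 − 23·24/2
= 4278 − 276 = 4002

Σk = 4002


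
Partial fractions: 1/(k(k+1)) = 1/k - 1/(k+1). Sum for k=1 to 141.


1/(k(k+1)) = 1/k - 1/(k+1) (partial fractions)
Telescoping: Σ = 1 - 1/142 = 141/142

Sum = 141/142


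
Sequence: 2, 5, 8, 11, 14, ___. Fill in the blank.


Pattern: arithmetic (d=3)
Terms: 2, 5, 8, 11, 14
Next term = 17

Next term = 17


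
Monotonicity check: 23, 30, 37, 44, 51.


Differences: 7, 7, 7, 7
All differences > 0 → strictly INCREASING

Monotonically increasing


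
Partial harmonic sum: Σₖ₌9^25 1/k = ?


Σₖ₌9^25 1/k = 1/9 + 1/10 + 1/11 + ... + 1/25
= 9799140457/8923714800
≈ 1.0981

Sum = 9799140457/8923714800 ≈ 1.0981


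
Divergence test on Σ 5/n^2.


lim(n→∞) 5/n^2 = 0
lim aₙ = 0 → nth-term test is INCONCLUSIVE
(Need other tests; this is actually a convergent p-series with p=2 > 1)

Inconclusive (lim aₙ = 0; need another test)


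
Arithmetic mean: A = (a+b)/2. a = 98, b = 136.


AM = (98 + 136)/2 = 234/2 = 117

AM = 117


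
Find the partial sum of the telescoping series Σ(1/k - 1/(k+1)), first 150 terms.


Telescoping: adjacent terms cancel.
= 1/1 - 1/151
= 1 - 1/151 = 150/151

Sum = 150/151


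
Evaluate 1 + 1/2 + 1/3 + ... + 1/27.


H_27 = 1/1 + 1/2 + 1/3 + ... + 1/27
= 312536252003/80313433200
≈ 3.8915

H_27 = 312536252003/80313433200 ≈ 3.8915


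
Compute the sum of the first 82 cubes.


n(n+1)/2 = 82×83/2 = 3403
Σk³ = 3403² = 11580409

Σk³ = 11580409


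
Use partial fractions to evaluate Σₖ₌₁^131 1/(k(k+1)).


1/(k(k+1)) = 1/k - 1/(k+1) (partial fractions)
Telescoping: Σ = 1 - 1/132 = 131/132

Sum = 131/132


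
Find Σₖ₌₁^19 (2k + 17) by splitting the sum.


Σ(2k+17) = 2·Σk + 17·n
= 2·190 + 17·19
= 380 + 323 = 703

Σ = 703


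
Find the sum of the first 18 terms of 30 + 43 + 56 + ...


aₙ = 30 + (18-1)×13 = 251
Sₙ = n(a₁+aₙ)/2 = 18×(30+251)/2
= 18×281/2 = 2529

S_18 = 2529


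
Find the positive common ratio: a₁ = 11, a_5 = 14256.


r^(n-1) = aₙ/a₁
r^4 = 14256/11 = 1296
r = 1296^(1/4)
= ±6; taking r > 0 gives r = 6

r = 6


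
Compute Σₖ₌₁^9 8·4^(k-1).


Sₙ = 8×(4^9 - 1)/(4 - 1)
= 8×(262144 - 1)/3
= 8×262143/3
= 699048

S_9 = 699048


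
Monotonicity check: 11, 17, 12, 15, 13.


Differences: 6, -5, 3, -2
Difference at position 1 is +6 (> 0) but position 2 is -5 (< 0) — sequence both rises and falls
→ NOT monotonic

Not monotonic


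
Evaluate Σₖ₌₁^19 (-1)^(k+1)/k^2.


S = 1 - 1/4 + 1/9 - 1/16 + 1/25 - 1/36 + 1/49 - 1/64 ± ...
= 0.8238
(Full series converges to +π²/12 ≈ +0.8225)

S_19 = 0.8238


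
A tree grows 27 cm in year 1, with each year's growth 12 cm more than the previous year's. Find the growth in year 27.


aₙ = a₁ + (n-1)d
= 27 + (27-1)×12
= 27 + 312
= 339

a_27 = 339


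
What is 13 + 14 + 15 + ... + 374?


Σₖ₌13^374 k = Σₖ₌₁^374 k − Σₖ₌₁^12 k
= 374·375/2 − 12·13/2
= 70125 − 78 = 70047

Σk = 70047


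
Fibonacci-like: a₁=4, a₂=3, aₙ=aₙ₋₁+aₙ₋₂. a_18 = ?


Computing iteratively: 4, 3, 7, 10, 17, 27, 44, 71, 115, 186, 301, 487, ...
a_18 = 8739

a_18 = 8739


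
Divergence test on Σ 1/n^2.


lim(n→∞) 1/n^2 = 0
lim aₙ = 0 → nth-term test is INCONCLUSIVE
(Need other tests; this is actually a convergent p-series with p=2 > 1)

Inconclusive (lim aₙ = 0; need another test)


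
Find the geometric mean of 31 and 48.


GM = √(31×48) = √1488 = 38.5746

GM = 38.5746


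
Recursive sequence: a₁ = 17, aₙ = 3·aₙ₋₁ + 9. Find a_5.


Computing step by step:
a_1 = 17
a_2 = 60
a_3 = 189
a_4 = 576
a_5 = 1737


a_5 = 1737


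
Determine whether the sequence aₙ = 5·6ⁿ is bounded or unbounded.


aₙ = 5·6ⁿ → as n→∞, aₙ→∞ (since base 6 > 1)
No finite upper bound exists
The sequence is UNBOUNDED

Unbounded (aₙ → ∞ as n → ∞)


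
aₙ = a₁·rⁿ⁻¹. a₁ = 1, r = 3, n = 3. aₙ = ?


aₙ = a₁·r^(n-1)
= 1×3^2
= 1×9
= 9

a_3 = 9


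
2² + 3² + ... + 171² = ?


Σₖ₌2^171 k² = Σₖ₌₁^171 k² − Σₖ₌₁^1 k²
= 171·172·343/6 − 1·2·3/6
= 1681386 − 1 = 1681385

Σk² = 1681385


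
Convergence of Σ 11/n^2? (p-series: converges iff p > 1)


p-series test: Σ c/n^p converges if p > 1, diverges if p ≤ 1 (constant c > 0 doesn't affect convergence).
p = 2
2 > 1 → CONVERGES

Converges (p = 2 > 1)


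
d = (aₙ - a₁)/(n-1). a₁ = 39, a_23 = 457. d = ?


d = (aₙ - a₁)/(n-1)
= (457 - 39)/(23-1)
= 418/22 = 19

d = 19


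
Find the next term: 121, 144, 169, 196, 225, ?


Pattern: perfect squares: n²
Terms: 121, 144, 169, 196, 225
Next term = 256

Next term = 256


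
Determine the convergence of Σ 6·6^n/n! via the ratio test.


aₙ = 6·6^n/n!
a_{n+1}/aₙ = 6^(n+1)/(n+1)! × n!/6^n  (constant 6 cancels)
= 6/(n+1)
L = lim(n→∞) 6/(n+1) = 0
L < 1 → series CONVERGES

Converges (ratio test: L = 0 < 1)


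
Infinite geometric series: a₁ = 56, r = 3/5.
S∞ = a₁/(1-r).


S∞ = a₁/(1-r) = 56/(1 - 3/5)
= 56/(2/5)
= 140

S∞ = 140


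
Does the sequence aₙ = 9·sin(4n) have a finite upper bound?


For all n, -1 ≤ sin(4n) ≤ 1, so -9 ≤ 9·sin(4n) ≤ 9
Lower bound: -9, Upper bound: 9
The sequence IS bounded

Bounded (-9 ≤ aₙ ≤ 9)


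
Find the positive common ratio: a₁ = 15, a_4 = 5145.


r^(n-1) = aₙ/a₁
r^3 = 5145/15 = 343
r = 343^(1/3)
= 7

r = 7


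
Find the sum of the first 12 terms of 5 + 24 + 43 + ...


aₙ = 5 + (12-1)×19 = 214
Sₙ = n(a₁+aₙ)/2 = 12×(5+214)/2
= 12×219/2 = 1314

S_12 = 1314


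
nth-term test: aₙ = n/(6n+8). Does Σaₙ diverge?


lim(n→∞) n/(6n+8) = 1/6 = 1/6  (divide numerator and denominator by n)
lim aₙ = 1/6 ≠ 0 → series DIVERGES

Diverges (lim aₙ = 1/6 ≠ 0)


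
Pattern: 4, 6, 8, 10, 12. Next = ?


Pattern: arithmetic (d=2)
Terms: 4, 6, 8, 10, 12
Next term = 14

Next term = 14


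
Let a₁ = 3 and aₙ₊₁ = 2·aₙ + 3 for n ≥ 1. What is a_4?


Computing step by step:
a_1 = 3
a_2 = 9
a_3 = 21
a_4 = 45


a_4 = 45


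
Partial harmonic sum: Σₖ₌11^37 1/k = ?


Σₖ₌11^37 1/k = 1/11 + 1/12 + 1/13 + ... + 1/37
= 88305332259139/69388720221600
≈ 1.2726

Sum = 88305332259139/69388720221600 ≈ 1.2726


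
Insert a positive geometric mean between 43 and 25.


GM = √(43×25) = √1075 = 32.7872

GM = 32.7872


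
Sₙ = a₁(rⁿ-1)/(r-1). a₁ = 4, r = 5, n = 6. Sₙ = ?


Sₙ = 4×(5^6 - 1)/(5 - 1)
= 4×(15625 - 1)/4
= 4×15624/4
= 15624

S_6 = 15624


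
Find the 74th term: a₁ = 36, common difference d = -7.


aₙ = a₁ + (n-1)d
= 36 + (74-1)×-7
= 36 - 511
= -475

a_74 = -475


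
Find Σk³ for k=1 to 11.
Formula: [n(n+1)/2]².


n(n+1)/2 = 11×12/2 = 66
Σk³ = 66² = 4356

Σk³ = 4356


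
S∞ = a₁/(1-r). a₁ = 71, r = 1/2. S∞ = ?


S∞ = a₁/(1-r) = 71/(1 - 1/2)
= 71/(1/2)
= 142

S∞ = 142


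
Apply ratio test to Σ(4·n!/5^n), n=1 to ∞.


aₙ = 4·n!/5^n
a_{n+1}/aₙ = (n+1)!/5^(n+1) × 5^n/n!  (constant 4 cancels)
= (n+1)/5
L = lim(n→∞) (n+1)/5 = ∞
L > 1 → series DIVERGES

Diverges (ratio test: L = ∞ > 1)


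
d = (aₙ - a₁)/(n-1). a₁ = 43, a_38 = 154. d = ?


d = (aₙ - a₁)/(n-1)
= (154 - 43)/(38-1)
= 111/37 = 3

d = 3


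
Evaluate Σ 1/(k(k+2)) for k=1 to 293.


1/(k(k+2)) = (1/2)·(1/k - 1/(k+2)) (partial fractions)
Telescoping: Σ = (1/2)·(1 + 1/2 - 1/294 - 1/295) = 64753/86730

Sum = 64753/86730


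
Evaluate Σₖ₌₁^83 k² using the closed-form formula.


n = 83
n(n+1)(2n+1)/6 = 83×84×167/6
= 1164324/6 = 194054

Σk² = 194054


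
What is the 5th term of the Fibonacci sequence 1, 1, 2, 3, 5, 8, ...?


Fibonacci sequence: 1, 1, 2, 3, 5
F(5) = 5

F(5) = 5


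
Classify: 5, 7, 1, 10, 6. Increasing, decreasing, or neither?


Differences: 2, -6, 9, -4
Difference at position 1 is +2 (> 0) but position 2 is -6 (< 0) — sequence both rises and falls
→ NOT monotonic

Not monotonic


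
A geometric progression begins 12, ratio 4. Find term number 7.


aₙ = a₁·r^(n-1)
= 12×4^6
= 12×4096
= 49152

a_7 = 49152


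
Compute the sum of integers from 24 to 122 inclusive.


Σₖ₌24^122 k = Σₖ₌₁^122 k − Σₖ₌₁^23 k
= 122·123/2 − 23·24/2
= 7503 − 276 = 7227

Σk = 7227


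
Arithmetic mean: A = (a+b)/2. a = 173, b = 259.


AM = (173 + 259)/2 = 432/2 = 216

AM = 216


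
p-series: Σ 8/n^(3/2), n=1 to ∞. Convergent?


p-series test: Σ c/n^p converges if p > 1, diverges if p ≤ 1 (constant c > 0 doesn't affect convergence).
p = 3/2
3/2 > 1 → CONVERGES

Converges (p = 3/2 > 1)


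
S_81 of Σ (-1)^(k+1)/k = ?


S = 1 - 1/2 + 1/3 - 1/4 + 1/5 - 1/6 + 1/7 - 1/8 ± ...
= 0.6993
(Full series converges to +ln(2) ≈ +0.6931)

S_81 = 0.6993


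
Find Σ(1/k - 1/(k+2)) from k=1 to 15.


Telescoping with gap 2: two head and two tail terms survive.
= (1 + 1/2) - (1/16 + 1/17)
= 3/2 - 1/16 - 1/17 = 375/272

Sum = 375/272


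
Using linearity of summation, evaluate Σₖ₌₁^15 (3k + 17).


Σ(3k+17) = 3·Σk + 17·n
= 3·120 + 17·15
= 360 + 255 = 615

Σ = 615


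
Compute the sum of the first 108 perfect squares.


n = 108
n(n+1)(2n+1)/6 = 108×109×217/6
= 2554524/6 = 425754

Σk² = 425754


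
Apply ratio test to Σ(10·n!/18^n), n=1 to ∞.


aₙ = 10·n!/18^n
a_{n+1}/aₙ = (n+1)!/18^(n+1) × 18^n/n!  (constant 10 cancels)
= (n+1)/18
L = lim(n→∞) (n+1)/18 = ∞
L > 1 → series DIVERGES

Diverges (ratio test: L = ∞ > 1)


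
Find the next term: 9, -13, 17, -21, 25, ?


Pattern: alternating sign, magnitude arithmetic (d=4)
Terms: 9, -13, 17, -21, 25
Next term = -29

Next term = -29


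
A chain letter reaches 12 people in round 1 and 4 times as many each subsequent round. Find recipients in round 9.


aₙ = a₁·r^(n-1)
= 12×4^8
= 12×65536
= 786432

a_9 = 786432


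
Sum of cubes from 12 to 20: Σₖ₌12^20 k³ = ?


Σₖ₌12^20 k³ = [20·21/2]² − [11·12/2]²
= 44100 − 4356 = 39744

Σk³ = 39744


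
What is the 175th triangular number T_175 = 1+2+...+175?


n(n+1)/2 = 175×176/2 = 30800/2 = 15400

Σk = 15400


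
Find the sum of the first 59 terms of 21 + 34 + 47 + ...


aₙ = 21 + (59-1)×13 = 775
Sₙ = n(a₁+aₙ)/2 = 59×(21+775)/2
= 59×796/2 = 23482

S_59 = 23482


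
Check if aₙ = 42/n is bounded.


a₁ = 42, a₂ = 42/2, a₃ = 42/3, ...
0 < aₙ ≤ 42 for all n ≥ 1
Lower bound: 0, Upper bound: 42
The sequence IS bounded

Bounded (0 < aₙ ≤ 42)


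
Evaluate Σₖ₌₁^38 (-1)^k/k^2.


S = -1 + 1/4 - 1/9 + 1/16 - 1/25 + 1/36 - 1/49 + 1/64 ± ...
= -0.8221
(Full series converges to -π²/12 ≈ -0.8225)

S_38 = -0.8221


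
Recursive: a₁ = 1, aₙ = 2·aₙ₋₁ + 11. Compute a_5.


Computing step by step:
a_1 = 1
a_2 = 13
a_3 = 37
a_4 = 85
a_5 = 181


a_5 = 181


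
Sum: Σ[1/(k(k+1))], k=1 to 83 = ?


1/(k(k+1)) = 1/k - 1/(k+1) (partial fractions)
Telescoping: Σ = 1 - 1/84 = 83/84

Sum = 83/84


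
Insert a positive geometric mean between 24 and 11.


GM = √(24×11) = √264 = 16.2481

GM = 16.2481


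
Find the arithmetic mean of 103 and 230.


AM = (103 + 230)/2 = 333/2 = 166.5

AM = 166.5


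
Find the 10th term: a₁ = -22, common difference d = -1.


aₙ = a₁ + (n-1)d
= -22 + (10-1)×-1
= -22 - 9
= -31

a_10 = -31


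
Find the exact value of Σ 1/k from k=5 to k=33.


Σₖ₌5^33 1/k = 1/5 + 1/6 + 1/7 + ... + 1/33
= 26326932333349/13127595717600
≈ 2.0055

Sum = 26326932333349/13127595717600 ≈ 2.0055


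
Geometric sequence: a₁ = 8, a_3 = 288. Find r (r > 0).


r^(n-1) = aₙ/a₁
r^2 = 288/8 = 36
r = 36^(1/2)
= ±6; taking r > 0 gives r = 6

r = 6


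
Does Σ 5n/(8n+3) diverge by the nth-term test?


lim(n→∞) 5n/(8n+3) = 5/8 = 5/8  (divide numerator and denominator by n)
lim aₙ = 5/8 ≠ 0 → series DIVERGES

Diverges (lim aₙ = 5/8 ≠ 0)


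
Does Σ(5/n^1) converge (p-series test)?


p-series test: Σ c/n^p converges if p > 1, diverges if p ≤ 1 (constant c > 0 doesn't affect convergence).
p = 1
1 ≤ 1 → DIVERGES

Diverges (p = 1 ≤ 1)


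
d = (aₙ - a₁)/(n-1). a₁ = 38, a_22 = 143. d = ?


d = (aₙ - a₁)/(n-1)
= (143 - 38)/(22-1)
= 105/21 = 5

d = 5


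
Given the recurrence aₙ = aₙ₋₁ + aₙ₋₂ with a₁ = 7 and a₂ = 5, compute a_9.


Computing iteratively: 7, 5, 12, 17, 29, 46, 75, 121, 196
a_9 = 196

a_9 = 196


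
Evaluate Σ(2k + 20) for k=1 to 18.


Σ(2k+20) = 2·Σk + 20·n
= 2·171 + 20·18
= 342 + 360 = 702

Σ = 702


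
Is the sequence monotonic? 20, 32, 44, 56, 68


Differences: 12, 12, 12, 12
All differences > 0 → strictly INCREASING

Monotonically increasing


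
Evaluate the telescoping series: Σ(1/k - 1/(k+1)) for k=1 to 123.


Telescoping: adjacent terms cancel.
= 1/1 - 1/124
= 1 - 1/124 = 123/124

Sum = 123/124


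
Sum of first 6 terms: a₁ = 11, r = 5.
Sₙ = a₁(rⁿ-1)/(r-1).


Sₙ = 11×(5^6 - 1)/(5 - 1)
= 11×(15625 - 1)/4
= 11×15624/4
= 42966

S_6 = 42966


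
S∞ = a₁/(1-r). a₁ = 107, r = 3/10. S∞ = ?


S∞ = a₁/(1-r) = 107/(1 - 3/10)
= 107/(7/10)
= 1070/7

S∞ = 1070/7


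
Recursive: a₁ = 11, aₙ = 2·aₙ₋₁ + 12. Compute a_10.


Computing step by step:
a_1 = 11
a_2 = 34
a_3 = 80
a_4 = 172
a_5 = 356
a_6 = 724
a_7 = 1460
a_8 = 2932
a_9 = 5876
a_10 = 11764


a_10 = 11764


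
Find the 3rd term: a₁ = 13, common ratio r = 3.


aₙ = a₁·r^(n-1)
= 13×3^2
= 13×9
= 117

a_3 = 117


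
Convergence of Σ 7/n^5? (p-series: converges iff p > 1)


p-series test: Σ c/n^p converges if p > 1, diverges if p ≤ 1 (constant c > 0 doesn't affect convergence).
p = 5
5 > 1 → CONVERGES

Converges (p = 5 > 1)


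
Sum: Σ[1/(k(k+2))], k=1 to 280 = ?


1/(k(k+2)) = (1/2)·(1/k - 1/(k+2)) (partial fractions)
Telescoping: Σ = (1/2)·(1 + 1/2 - 1/281 - 1/282) = 29575/39621

Sum = 29575/39621


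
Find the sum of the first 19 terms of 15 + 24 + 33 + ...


aₙ = 15 + (19-1)×9 = 177
Sₙ = n(a₁+aₙ)/2 = 19×(15+177)/2
= 19×192/2 = 1824

S_19 = 1824


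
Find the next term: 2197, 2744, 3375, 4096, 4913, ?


Pattern: perfect cubes: n³
Terms: 2197, 2744, 3375, 4096, 4913
Next term = 5832

Next term = 5832


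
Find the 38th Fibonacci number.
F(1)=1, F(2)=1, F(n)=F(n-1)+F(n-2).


Fibonacci sequence: 1, 1, 2, 3, 5, 8, 13, 21, 34, 55, 89, ...
F(38) = 39088169

F(38) = 39088169


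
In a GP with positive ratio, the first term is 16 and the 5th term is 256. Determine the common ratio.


r^(n-1) = aₙ/a₁
r^4 = 256/16 = 16
r = 16^(1/4)
= ±2; taking r > 0 gives r = 2

r = 2


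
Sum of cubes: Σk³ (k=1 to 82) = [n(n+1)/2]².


n(n+1)/2 = 82×83/2 = 3403
Σk³ = 3403² = 11580409

Σk³ = 11580409


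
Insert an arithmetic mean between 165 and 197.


AM = (165 + 197)/2 = 362/2 = 181

AM = 181


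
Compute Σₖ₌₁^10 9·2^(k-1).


Sₙ = 9×(2^10 - 1)/(2 - 1)
= 9×(1024 - 1)/1
= 9×1023/1
= 9207

S_10 = 9207


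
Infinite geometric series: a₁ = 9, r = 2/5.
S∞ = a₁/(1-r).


S∞ = a₁/(1-r) = 9/(1 - 2/5)
= 9/(3/5)
= 15

S∞ = 15


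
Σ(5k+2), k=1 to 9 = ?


Σ(5k+2) = 5·Σk + 2·n
= 5·45 + 2·9
= 225 + 18 = 243

Σ = 243


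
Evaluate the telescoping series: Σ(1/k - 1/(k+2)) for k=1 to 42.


Telescoping with gap 2: two head and two tail terms survive.
= (1 + 1/2) - (1/43 + 1/44)
= 3/2 - 1/43 - 1/44 = 2751/1892

Sum = 2751/1892


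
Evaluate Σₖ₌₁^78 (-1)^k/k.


S = -1 + 1/2 - 1/3 + 1/4 - 1/5 + 1/6 - 1/7 + 1/8 ± ...
= -0.6868
(Full series converges to -ln(2) ≈ -0.6931)

S_78 = -0.6868


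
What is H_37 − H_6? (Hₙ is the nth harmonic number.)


Σₖ₌7^37 1/k = 1/7 + 1/8 + 1/9 + ... + 1/37
= 850782285001393/485721041551200
≈ 1.7516

Sum = 850782285001393/485721041551200 ≈ 1.7516


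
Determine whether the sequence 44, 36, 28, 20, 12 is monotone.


Differences: -8, -8, -8, -8
All differences < 0 → strictly DECREASING

Monotonically decreasing


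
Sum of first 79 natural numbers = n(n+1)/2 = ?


n(n+1)/2 = 79×80/2 = 6320/2 = 3160

Σk = 3160


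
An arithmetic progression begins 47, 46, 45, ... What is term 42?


aₙ = a₁ + (n-1)d
= 47 + (42-1)×-1
= 47 - 41
= 6

a_42 = 6


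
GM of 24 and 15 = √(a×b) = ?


GM = √(24×15) = √360 = 18.9737

GM = 18.9737


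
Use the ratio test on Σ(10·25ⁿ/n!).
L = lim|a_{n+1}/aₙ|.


aₙ = 10·25^n/n!
a_{n+1}/aₙ = 25^(n+1)/(n+1)! × n!/25^n  (constant 10 cancels)
= 25/(n+1)
L = lim(n→∞) 25/(n+1) = 0
L < 1 → series CONVERGES

Converges (ratio test: L = 0 < 1)


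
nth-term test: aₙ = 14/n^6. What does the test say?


lim(n→∞) 14/n^6 = 0
lim aₙ = 0 → nth-term test is INCONCLUSIVE
(Need other tests; this is actually a convergent p-series with p=6 > 1)

Inconclusive (lim aₙ = 0; need another test)


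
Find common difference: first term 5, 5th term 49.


d = (aₙ - a₁)/(n-1)
= (49 - 5)/(5-1)
= 44/4 = 11

d = 11


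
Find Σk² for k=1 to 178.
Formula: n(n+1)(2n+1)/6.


n = 178
n(n+1)(2n+1)/6 = 178×179×357/6
= 11374734/6 = 1895789

Σk² = 1895789


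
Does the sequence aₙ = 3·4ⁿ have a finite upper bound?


aₙ = 3·4ⁿ → as n→∞, aₙ→∞ (since base 4 > 1)
No finite upper bound exists
The sequence is UNBOUNDED

Unbounded (aₙ → ∞ as n → ∞)


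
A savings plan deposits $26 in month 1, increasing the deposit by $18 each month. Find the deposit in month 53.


aₙ = a₁ + (n-1)d
= 26 + (53-1)×18
= 26 + 936
= 962

a_53 = 962


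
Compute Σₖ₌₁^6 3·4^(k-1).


Sₙ = 3×(4^6 - 1)/(4 - 1)
= 3×(4096 - 1)/3
= 3×4095/3
= 4095

S_6 = 4095


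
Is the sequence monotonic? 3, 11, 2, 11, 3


Differences: 8, -9, 9, -8
Difference at position 1 is +8 (> 0) but position 2 is -9 (< 0) — sequence both rises and falls
→ NOT monotonic

Not monotonic


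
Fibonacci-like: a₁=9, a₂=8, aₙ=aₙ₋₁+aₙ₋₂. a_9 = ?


Computing iteratively: 9, 8, 17, 25, 42, 67, 109, 176, 285
a_9 = 285

a_9 = 285


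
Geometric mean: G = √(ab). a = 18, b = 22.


GM = √(18×22) = √396 = 19.8997

GM = 19.8997


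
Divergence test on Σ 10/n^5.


lim(n→∞) 10/n^5 = 0
lim aₙ = 0 → nth-term test is INCONCLUSIVE
(Need other tests; this is actually a convergent p-series with p=5 > 1)

Inconclusive (lim aₙ = 0; need another test)


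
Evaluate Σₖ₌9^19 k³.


Σₖ₌9^19 k³ = [19·20/2]² − [8·9/2]²
= 36100 − 1296 = 34804

Σk³ = 34804


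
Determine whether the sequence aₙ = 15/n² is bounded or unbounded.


a₁ = 15, a₂ = 15/4, a₃ = 15/9, ...
0 < aₙ ≤ 15 for all n ≥ 1
The sequence IS bounded

Bounded (0 < aₙ ≤ 15)


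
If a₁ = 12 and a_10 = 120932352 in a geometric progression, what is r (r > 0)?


r^(n-1) = aₙ/a₁
r^9 = 120932352/12 = 10077696
r = 10077696^(1/9)
= 6

r = 6


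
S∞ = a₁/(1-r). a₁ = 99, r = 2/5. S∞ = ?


S∞ = a₁/(1-r) = 99/(1 - 2/5)
= 99/(3/5)
= 165

S∞ = 165


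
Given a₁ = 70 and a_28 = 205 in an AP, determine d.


d = (aₙ - a₁)/(n-1)
= (205 - 70)/(28-1)
= 135/27 = 5

d = 5


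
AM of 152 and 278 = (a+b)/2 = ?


AM = (152 + 278)/2 = 430/2 = 215

AM = 215


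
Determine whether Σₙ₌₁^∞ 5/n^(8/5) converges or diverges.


p-series test: Σ c/n^p converges if p > 1, diverges if p ≤ 1 (constant c > 0 doesn't affect convergence).
p = 8/5
8/5 > 1 → CONVERGES

Converges (p = 8/5 > 1)


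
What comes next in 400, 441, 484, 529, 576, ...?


Pattern: perfect squares: n²
Terms: 400, 441, 484, 529, 576
Next term = 625

Next term = 625


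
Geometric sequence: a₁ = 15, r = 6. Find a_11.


aₙ = a₁·r^(n-1)
= 15×6^10
= 15×60466176
= 906992640

a_11 = 906992640


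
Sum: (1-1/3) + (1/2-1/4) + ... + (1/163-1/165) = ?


Telescoping with gap 2: two head and two tail terms survive.
= (1 + 1/2) - (1/164 + 1/165)
= 3/2 - 1/164 - 1/165 = 40261/27060

Sum = 40261/27060


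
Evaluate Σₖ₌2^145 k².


Σₖ₌2^145 k² = Σₖ₌₁^145 k² − Σₖ₌₁^1 k²
= 145·146·291/6 − 1·2·3/6
= 1026745 − 1 = 1026744

Σk² = 1026744


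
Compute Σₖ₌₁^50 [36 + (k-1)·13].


aₙ = 36 + (50-1)×13 = 673
Sₙ = n(a₁+aₙ)/2 = 50×(36+673)/2
= 50×709/2 = 17725

S_50 = 17725


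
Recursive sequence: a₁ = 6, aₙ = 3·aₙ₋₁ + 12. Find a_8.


Computing step by step:
a_1 = 6
a_2 = 30
a_3 = 102
a_4 = 318
a_5 = 966
a_6 = 2910
a_7 = 8742
a_8 = 26238


a_8 = 26238


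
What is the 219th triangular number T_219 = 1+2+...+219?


n(n+1)/2 = 219×220/2 = 48180/2 = 24090

Σk = 24090


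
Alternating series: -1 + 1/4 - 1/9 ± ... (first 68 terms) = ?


S = -1 + 1/4 - 1/9 + 1/16 - 1/25 + 1/36 - 1/49 + 1/64 ± ...
= -0.8224
(Full series converges to -π²/12 ≈ -0.8225)

S_68 = -0.8224


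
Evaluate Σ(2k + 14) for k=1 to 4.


Σ(2k+14) = 2·Σk + 14·n
= 2·10 + 14·4
= 20 + 56 = 76

Σ = 76


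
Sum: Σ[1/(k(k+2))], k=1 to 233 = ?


1/(k(k+2)) = (1/2)·(1/k - 1/(k+2)) (partial fractions)
Telescoping: Σ = (1/2)·(1 + 1/2 - 1/234 - 1/235) = 20504/27495

Sum = 20504/27495


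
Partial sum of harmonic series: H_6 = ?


H_6 = 1/1 + 1/2 + 1/3 + 1/4 + 1/5 + 1/6
= 49/20
≈ 2.45

H_6 = 49/20 ≈ 2.45


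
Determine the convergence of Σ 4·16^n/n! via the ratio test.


aₙ = 4·16^n/n!
a_{n+1}/aₙ = 16^(n+1)/(n+1)! × n!/16^n  (constant 4 cancels)
= 16/(n+1)
L = lim(n→∞) 16/(n+1) = 0
L < 1 → series CONVERGES

Converges (ratio test: L = 0 < 1)


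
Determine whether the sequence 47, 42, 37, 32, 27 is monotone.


Differences: -5, -5, -5, -5
All differences < 0 → strictly DECREASING

Monotonically decreasing


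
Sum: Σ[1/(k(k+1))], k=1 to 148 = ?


1/(k(k+1)) = 1/k - 1/(k+1) (partial fractions)
Telescoping: Σ = 1 - 1/149 = 148/149

Sum = 148/149


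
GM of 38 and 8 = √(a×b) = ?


GM = √(38×8) = √304 = 17.4356

GM = 17.4356


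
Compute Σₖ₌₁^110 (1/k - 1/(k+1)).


Telescoping: adjacent terms cancel.
= 1/1 - 1/111
= 1 - 1/111 = 110/111

Sum = 110/111


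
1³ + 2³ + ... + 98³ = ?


n(n+1)/2 = 98×99/2 = 4851
Σk³ = 4851² = 23532201

Σk³ = 23532201


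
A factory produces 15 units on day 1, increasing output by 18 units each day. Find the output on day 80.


aₙ = a₁ + (n-1)d
= 15 + (80-1)×18
= 15 + 1422
= 1437

a_80 = 1437


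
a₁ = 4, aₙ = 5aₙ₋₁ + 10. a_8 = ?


Computing step by step:
a_1 = 4
a_2 = 30
a_3 = 160
a_4 = 810
a_5 = 4060
a_6 = 20310
a_7 = 101560
a_8 = 507810


a_8 = 507810


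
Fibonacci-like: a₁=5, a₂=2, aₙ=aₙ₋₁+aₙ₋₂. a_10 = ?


Computing iteratively: 5, 2, 7, 9, 16, 25, 41, 66, 107, 173
a_10 = 173

a_10 = 173


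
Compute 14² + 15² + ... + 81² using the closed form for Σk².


Σₖ₌14^81 k² = Σₖ₌₁^81 k² − Σₖ₌₁^13 k²
= 81·82·163/6 − 13·14·27/6
= 180441 − 819 = 179622

Σk² = 179622


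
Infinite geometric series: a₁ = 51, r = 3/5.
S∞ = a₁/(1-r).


S∞ = a₁/(1-r) = 51/(1 - 3/5)
= 51/(2/5)
= 255/2

S∞ = 255/2


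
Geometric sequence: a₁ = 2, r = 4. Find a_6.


aₙ = a₁·r^(n-1)
= 2×4^5
= 2×1024
= 2048

a_6 = 2048


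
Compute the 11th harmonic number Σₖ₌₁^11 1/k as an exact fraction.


H_11 = 1/1 + 1/2 + 1/3 + ... + 1/11
= 83711/27720
≈ 3.0199

H_11 = 83711/27720 ≈ 3.0199


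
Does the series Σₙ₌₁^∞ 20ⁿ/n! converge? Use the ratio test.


aₙ = 20^n/n!
a_{n+1}/aₙ = 20^(n+1)/(n+1)! × n!/20^n
= 20/(n+1)
L = lim(n→∞) 20/(n+1) = 0
L < 1 → series CONVERGES

Converges (ratio test: L = 0 < 1)


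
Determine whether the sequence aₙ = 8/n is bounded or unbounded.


a₁ = 8, a₂ = 8/2, a₃ = 8/3, ...
0 < aₙ ≤ 8 for all n ≥ 1
Lower bound: 0, Upper bound: 8
The sequence IS bounded

Bounded (0 < aₙ ≤ 8)


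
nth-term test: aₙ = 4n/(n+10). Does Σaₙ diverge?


lim(n→∞) 4n/(n+10) = 4/1 = 4  (divide numerator and denominator by n)
lim aₙ = 4 ≠ 0 → series DIVERGES

Diverges (lim aₙ = 4 ≠ 0)


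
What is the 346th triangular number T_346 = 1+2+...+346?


n(n+1)/2 = 346×347/2 = 120062/2 = 60031

Σk = 60031


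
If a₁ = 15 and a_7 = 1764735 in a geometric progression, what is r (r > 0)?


r^(n-1) = aₙ/a₁
r^6 = 1764735/15 = 117649
r = 117649^(1/6)
= ±7; taking r > 0 gives r = 7

r = 7


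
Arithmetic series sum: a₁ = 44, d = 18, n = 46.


aₙ = 44 + (46-1)×18 = 854
Sₙ = n(a₁+aₙ)/2 = 46×(44+854)/2
= 46×898/2 = 20654

S_46 = 20654


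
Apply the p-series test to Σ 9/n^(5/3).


p-series test: Σ c/n^p converges if p > 1, diverges if p ≤ 1 (constant c > 0 doesn't affect convergence).
p = 5/3
5/3 > 1 → CONVERGES

Converges (p = 5/3 > 1)


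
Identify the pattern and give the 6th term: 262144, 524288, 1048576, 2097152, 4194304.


Pattern: powers of 2: 2ⁿ
Terms: 262144, 524288, 1048576, 2097152, 4194304
Next term = 8388608

Next term = 8388608


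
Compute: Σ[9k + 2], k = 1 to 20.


Σ(9k+2) = 9·Σk + 2·n
= 9·210 + 2·20
= 1890 + 40 = 1930

Σ = 1930


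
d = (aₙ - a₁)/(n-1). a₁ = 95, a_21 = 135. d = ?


d = (aₙ - a₁)/(n-1)
= (135 - 95)/(21-1)
= 40/20 = 2

d = 2


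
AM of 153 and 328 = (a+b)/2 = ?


AM = (153 + 328)/2 = 481/2 = 240.5

AM = 240.5


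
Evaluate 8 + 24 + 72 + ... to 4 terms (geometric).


Sₙ = 8×(3^4 - 1)/(3 - 1)
= 8×(81 - 1)/2
= 8×80/2
= 320

S_4 = 320


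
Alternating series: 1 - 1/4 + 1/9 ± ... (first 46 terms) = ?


S = 1 - 1/4 + 1/9 - 1/16 + 1/25 - 1/36 + 1/49 - 1/64 ± ...
= 0.8222
(Full series converges to +π²/12 ≈ +0.8225)

S_46 = 0.8222


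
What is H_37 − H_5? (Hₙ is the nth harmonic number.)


Σₖ₌6^37 1/k = 1/6 + 1/7 + 1/8 + ... + 1/37
= 931735791926593/485721041551200
≈ 1.9183

Sum = 931735791926593/485721041551200 ≈ 1.9183


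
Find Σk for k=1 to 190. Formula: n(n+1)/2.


n(n+1)/2 = 190×191/2 = 36290/2 = 18145

Σk = 18145


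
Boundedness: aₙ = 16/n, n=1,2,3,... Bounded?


a₁ = 16, a₂ = 16/2, a₃ = 16/3, ...
0 < aₙ ≤ 16 for all n ≥ 1
Lower bound: 0, Upper bound: 16
The sequence IS bounded

Bounded (0 < aₙ ≤ 16)


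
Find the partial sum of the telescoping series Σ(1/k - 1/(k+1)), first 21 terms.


Telescoping: adjacent terms cancel.
= 1/1 - 1/22
= 1 - 1/22 = 21/22

Sum = 21/22


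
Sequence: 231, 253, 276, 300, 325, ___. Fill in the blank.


Pattern: triangular numbers: n(n+1)/2
Terms: 231, 253, 276, 300, 325
Next term = 351

Next term = 351


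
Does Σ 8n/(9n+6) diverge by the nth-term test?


lim(n→∞) 8n/(9n+6) = 8/9 = 8/9  (divide numerator and denominator by n)
lim aₙ = 8/9 ≠ 0 → series DIVERGES

Diverges (lim aₙ = 8/9 ≠ 0)


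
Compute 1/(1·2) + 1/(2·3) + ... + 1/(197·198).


1/(k(k+1)) = 1/k - 1/(k+1) (partial fractions)
Telescoping: Σ = 1 - 1/198 = 197/198

Sum = 197/198


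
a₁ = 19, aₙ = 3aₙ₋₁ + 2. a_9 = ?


Computing step by step:
a_1 = 19
a_2 = 59
a_3 = 179
a_4 = 539
a_5 = 1619
a_6 = 4859
a_7 = 14579
a_8 = 43739
a_9 = 131219


a_9 = 131219


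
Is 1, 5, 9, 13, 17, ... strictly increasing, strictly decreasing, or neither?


Differences: 4, 4, 4, 4
All differences > 0 → strictly INCREASING

Monotonically increasing


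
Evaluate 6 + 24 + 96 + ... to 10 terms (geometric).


Sₙ = 6×(4^10 - 1)/(4 - 1)
= 6×(1048576 - 1)/3
= 6×1048575/3
= 2097150

S_10 = 2097150


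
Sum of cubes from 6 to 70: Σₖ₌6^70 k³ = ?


Σₖ₌6^70 k³ = [70·71/2]² − [5·6/2]²
= 6175225 − 225 = 6175000

Σk³ = 6175000


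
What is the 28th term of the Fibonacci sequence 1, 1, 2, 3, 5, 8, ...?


Fibonacci sequence: 1, 1, 2, 3, 5, 8, 13, 21, 34, 55, 89, ...
F(28) = 317811

F(28) = 317811


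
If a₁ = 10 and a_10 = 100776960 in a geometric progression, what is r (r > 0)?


r^(n-1) = aₙ/a₁
r^9 = 100776960/10 = 10077696
r = 10077696^(1/9)
= 6

r = 6


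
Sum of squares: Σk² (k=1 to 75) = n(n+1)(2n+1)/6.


n = 75
n(n+1)(2n+1)/6 = 75×76×151/6
= 860700/6 = 143450

Σk² = 143450


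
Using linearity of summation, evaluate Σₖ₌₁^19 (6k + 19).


Σ(6k+19) = 6·Σk + 19·n
= 6·190 + 19·19
= 1140 + 361 = 1501

Σ = 1501


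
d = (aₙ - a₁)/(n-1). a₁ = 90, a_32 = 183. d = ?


d = (aₙ - a₁)/(n-1)
= (183 - 90)/(32-1)
= 93/31 = 3

d = 3


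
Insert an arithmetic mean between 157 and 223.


AM = (157 + 223)/2 = 380/2 = 190

AM = 190


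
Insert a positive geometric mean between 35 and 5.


GM = √(35×5) = √175 = 13.2288

GM = 13.2288


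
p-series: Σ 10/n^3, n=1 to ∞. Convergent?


p-series test: Σ c/n^p converges if p > 1, diverges if p ≤ 1 (constant c > 0 doesn't affect convergence).
p = 3
3 > 1 → CONVERGES

Converges (p = 3 > 1)


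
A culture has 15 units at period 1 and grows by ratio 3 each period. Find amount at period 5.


aₙ = a₁·r^(n-1)
= 15×3^4
= 15×81
= 1215

a_5 = 1215


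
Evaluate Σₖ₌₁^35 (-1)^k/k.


S = -1 + 1/2 - 1/3 + 1/4 - 1/5 + 1/6 - 1/7 + 1/8 ± ...
= -0.7072
(Full series converges to -ln(2) ≈ -0.6931)

S_35 = -0.7072


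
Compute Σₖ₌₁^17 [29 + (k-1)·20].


aₙ = 29 + (17-1)×20 = 349
Sₙ = n(a₁+aₙ)/2 = 17×(29+349)/2
= 17×378/2 = 3213

S_17 = 3213


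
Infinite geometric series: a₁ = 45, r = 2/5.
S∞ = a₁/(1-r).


S∞ = a₁/(1-r) = 45/(1 - 2/5)
= 45/(3/5)
= 75

S∞ = 75


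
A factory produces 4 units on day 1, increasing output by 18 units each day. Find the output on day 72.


aₙ = a₁ + (n-1)d
= 4 + (72-1)×18
= 4 + 1278
= 1282

a_72 = 1282


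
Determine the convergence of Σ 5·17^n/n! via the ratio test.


aₙ = 5·17^n/n!
a_{n+1}/aₙ = 17^(n+1)/(n+1)! × n!/17^n  (constant 5 cancels)
= 17/(n+1)
L = lim(n→∞) 17/(n+1) = 0
L < 1 → series CONVERGES

Converges (ratio test: L = 0 < 1)


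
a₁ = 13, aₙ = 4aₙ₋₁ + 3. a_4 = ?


Computing step by step:
a_1 = 13
a_2 = 55
a_3 = 223
a_4 = 895


a_4 = 895


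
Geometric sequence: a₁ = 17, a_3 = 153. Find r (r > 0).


r^(n-1) = aₙ/a₁
r^2 = 153/17 = 9
r = 9^(1/2)
= ±3; taking r > 0 gives r = 3

r = 3


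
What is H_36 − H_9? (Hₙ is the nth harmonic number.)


Σₖ₌10^36 1/k = 1/10 + 1/11 + 1/12 + ... + 1/36
= 2523481985527/1875370816800
≈ 1.3456

Sum = 2523481985527/1875370816800 ≈ 1.3456


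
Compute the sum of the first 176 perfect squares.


n = 176
n(n+1)(2n+1)/6 = 176×177×353/6
= 10996656/6 = 1832776

Σk² = 1832776


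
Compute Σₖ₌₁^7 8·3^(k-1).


Sₙ = 8×(3^7 - 1)/(3 - 1)
= 8×(2187 - 1)/2
= 8×2186/2
= 8744

S_7 = 8744


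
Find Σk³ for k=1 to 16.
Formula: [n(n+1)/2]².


n(n+1)/2 = 16×17/2 = 136
Σk³ = 136² = 18496

Σk³ = 18496


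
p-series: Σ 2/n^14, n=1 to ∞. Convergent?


p-series test: Σ c/n^p converges if p > 1, diverges if p ≤ 1 (constant c > 0 doesn't affect convergence).
p = 14
14 > 1 → CONVERGES

Converges (p = 14 > 1)


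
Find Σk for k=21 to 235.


Σₖ₌21^235 k = Σₖ₌₁^235 k − Σₖ₌₁^20 k
= 235·236/2 − 20·21/2
= 27730 − 210 = 27520

Σk = 27520


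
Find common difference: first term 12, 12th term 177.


d = (aₙ - a₁)/(n-1)
= (177 - 12)/(12-1)
= 165/11 = 15

d = 15


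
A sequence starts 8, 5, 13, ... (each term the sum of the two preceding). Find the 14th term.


Computing iteratively: 8, 5, 13, 18, 31, 49, 80, 129, 209, 338, 547, 885, ...
a_14 = 2317

a_14 = 2317


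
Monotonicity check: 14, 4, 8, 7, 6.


Differences: -10, 4, -1, -1
Difference at position 2 is +4 (> 0) but position 1 is -10 (< 0) — sequence both rises and falls
→ NOT monotonic

Not monotonic


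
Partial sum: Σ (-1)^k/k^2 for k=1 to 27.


S = -1 + 1/4 - 1/9 + 1/16 - 1/25 + 1/36 - 1/49 + 1/64 ± ...
= -0.8231
(Full series converges to -π²/12 ≈ -0.8225)

S_27 = -0.8231


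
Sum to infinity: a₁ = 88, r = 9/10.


S∞ = a₁/(1-r) = 88/(1 - 9/10)
= 88/(1/10)
= 880

S∞ = 880


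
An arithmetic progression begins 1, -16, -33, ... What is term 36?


aₙ = a₁ + (n-1)d
= 1 + (36-1)×-17
= 1 - 595
= -594

a_36 = -594


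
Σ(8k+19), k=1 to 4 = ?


Σ(8k+19) = 8·Σk + 19·n
= 8·10 + 19·4
= 80 + 76 = 156

Σ = 156


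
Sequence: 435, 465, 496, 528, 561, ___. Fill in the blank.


Pattern: triangular numbers: n(n+1)/2
Terms: 435, 465, 496, 528, 561
Next term = 595

Next term = 595


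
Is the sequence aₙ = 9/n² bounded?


a₁ = 9, a₂ = 9/4, a₃ = 9/9, ...
0 < aₙ ≤ 9 for all n ≥ 1
The sequence IS bounded

Bounded (0 < aₙ ≤ 9)


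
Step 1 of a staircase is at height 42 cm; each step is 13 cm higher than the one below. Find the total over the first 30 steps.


aₙ = 42 + (30-1)×13 = 419
Sₙ = n(a₁+aₙ)/2 = 30×(42+419)/2
= 30×461/2 = 6915

S_30 = 6915


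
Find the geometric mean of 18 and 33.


GM = √(18×33) = √594 = 24.3721

GM = 24.3721


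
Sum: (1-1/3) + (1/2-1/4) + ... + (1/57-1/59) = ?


Telescoping with gap 2: two head and two tail terms survive.
= (1 + 1/2) - (1/58 + 1/59)
= 3/2 - 1/58 - 1/59 = 2508/1711

Sum = 2508/1711


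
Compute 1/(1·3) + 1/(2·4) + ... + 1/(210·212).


1/(k(k+2)) = (1/2)·(1/k - 1/(k+2)) (partial fractions)
Telescoping: Σ = (1/2)·(1 + 1/2 - 1/211 - 1/212) = 66675/89464

Sum = 66675/89464


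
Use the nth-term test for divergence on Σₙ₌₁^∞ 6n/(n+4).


lim(n→∞) 6n/(n+4) = 6/1 = 6  (divide numerator and denominator by n)
lim aₙ = 6 ≠ 0 → series DIVERGES

Diverges (lim aₙ = 6 ≠ 0)


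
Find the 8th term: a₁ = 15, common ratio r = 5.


aₙ = a₁·r^(n-1)
= 15×5^7
= 15×78125
= 1171875

a_8 = 1171875


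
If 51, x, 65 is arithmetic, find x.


AM = (51 + 65)/2 = 116/2 = 58

AM = 58


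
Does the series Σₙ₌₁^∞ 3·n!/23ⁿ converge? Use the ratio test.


aₙ = 3·n!/23^n
a_{n+1}/aₙ = (n+1)!/23^(n+1) × 23^n/n!  (constant 3 cancels)
= (n+1)/23
L = lim(n→∞) (n+1)/23 = ∞
L > 1 → series DIVERGES

Diverges (ratio test: L = ∞ > 1)


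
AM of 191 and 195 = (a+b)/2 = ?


AM = (191 + 195)/2 = 386/2 = 193

AM = 193


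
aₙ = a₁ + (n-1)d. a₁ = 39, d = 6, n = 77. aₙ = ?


aₙ = a₁ + (n-1)d
= 39 + (77-1)×6
= 39 + 456
= 495

a_77 = 495


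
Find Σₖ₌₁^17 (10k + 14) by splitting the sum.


Σ(10k+14) = 10·Σk + 14·n
= 10·153 + 14·17
= 1530 + 238 = 1768

Σ = 1768


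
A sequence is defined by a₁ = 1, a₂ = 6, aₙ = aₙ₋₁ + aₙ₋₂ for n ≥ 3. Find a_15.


Computing iteratively: 1, 6, 7, 13, 20, 33, 53, 86, 139, 225, 364, 589, ...
a_15 = 2495

a_15 = 2495


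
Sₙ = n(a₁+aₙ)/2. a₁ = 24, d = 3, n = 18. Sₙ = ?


aₙ = 24 + (18-1)×3 = 75
Sₙ = n(a₁+aₙ)/2 = 18×(24+75)/2
= 18×99/2 = 891

S_18 = 891


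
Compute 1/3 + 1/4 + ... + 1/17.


Σₖ₌3^17 1/k = 1/3 + 1/4 + 1/5 + ... + 1/17
= 23763863/12252240
≈ 1.9396

Sum = 23763863/12252240 ≈ 1.9396


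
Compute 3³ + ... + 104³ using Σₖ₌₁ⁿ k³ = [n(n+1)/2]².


Σₖ₌3^104 k³ = [104·105/2]² − [2·3/2]²
= 29811600 − 9 = 29811591

Σk³ = 29811591


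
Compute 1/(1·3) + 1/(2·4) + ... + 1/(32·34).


1/(k(k+2)) = (1/2)·(1/k - 1/(k+2)) (partial fractions)
Telescoping: Σ = (1/2)·(1 + 1/2 - 1/33 - 1/34) = 404/561

Sum = 404/561


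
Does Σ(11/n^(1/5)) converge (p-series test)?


p-series test: Σ c/n^p converges if p > 1, diverges if p ≤ 1 (constant c > 0 doesn't affect convergence).
p = 1/5
1/5 ≤ 1 → DIVERGES

Diverges (p = 1/5 ≤ 1)


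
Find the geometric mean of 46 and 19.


GM = √(46×19) = √874 = 29.5635

GM = 29.5635


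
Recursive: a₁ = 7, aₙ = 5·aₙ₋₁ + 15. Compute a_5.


Computing step by step:
a_1 = 7
a_2 = 50
a_3 = 265
a_4 = 1340
a_5 = 6715


a_5 = 6715


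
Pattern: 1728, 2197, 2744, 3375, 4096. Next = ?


Pattern: perfect cubes: n³
Terms: 1728, 2197, 2744, 3375, 4096
Next term = 4913

Next term = 4913


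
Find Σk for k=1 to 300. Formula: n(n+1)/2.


n(n+1)/2 = 300×301/2 = 90300/2 = 45150

Σk = 45150


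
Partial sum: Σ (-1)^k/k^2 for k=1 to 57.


S = -1 + 1/4 - 1/9 + 1/16 - 1/25 + 1/36 - 1/49 + 1/64 ± ...
= -0.8226
(Full series converges to -π²/12 ≈ -0.8225)

S_57 = -0.8226


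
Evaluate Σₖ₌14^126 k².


Σₖ₌14^126 k² = Σₖ₌₁^126 k² − Σₖ₌₁^13 k²
= 126·127·253/6 − 13·14·27/6
= 674751 − 819 = 673932

Σk² = 673932


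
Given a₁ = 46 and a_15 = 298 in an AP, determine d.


d = (aₙ - a₁)/(n-1)
= (298 - 46)/(15-1)
= 252/14 = 18

d = 18


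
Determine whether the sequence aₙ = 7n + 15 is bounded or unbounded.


aₙ = 7n + 15 → as n→∞, aₙ→∞
No finite upper bound exists
The sequence is UNBOUNDED

Unbounded (aₙ → ∞ as n → ∞)
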